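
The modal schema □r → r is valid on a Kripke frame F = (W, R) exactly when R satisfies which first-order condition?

Suppose □r→r is valid. At any x set V(r)={w : Rxw}. Then □r holds at x, so r holds at x, i.e. Rxx.

Reflexivity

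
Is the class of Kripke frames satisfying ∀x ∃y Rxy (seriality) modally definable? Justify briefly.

Definable; □p → ◇p defines it

This is a Sahlqvist condition; the D axiom □p → ◇p defines it.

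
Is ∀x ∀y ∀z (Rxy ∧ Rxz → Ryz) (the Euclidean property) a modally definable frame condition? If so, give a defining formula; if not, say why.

The condition is the Euclidean property. A defining modal formula is ◇r → □◇r.
Suppose ◇r→□◇r is valid. Take Rxy, Rxz and set V(r)={y}. Then ◇r at x, so □◇r at x, so ◇r at z, so some w with Rzw has r; w=y, i.e. Rzy. By symmetry of the argument, Ryz.

Yes — defined by ◇r → □◇r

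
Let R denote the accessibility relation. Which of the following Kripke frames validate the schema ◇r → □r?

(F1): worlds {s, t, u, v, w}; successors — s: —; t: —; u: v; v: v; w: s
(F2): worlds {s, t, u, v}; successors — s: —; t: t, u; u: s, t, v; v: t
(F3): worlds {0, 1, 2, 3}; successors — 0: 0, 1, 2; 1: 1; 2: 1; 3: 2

This is the axiom for partial functionality; its first-order frame correspondent is ∀x ∀y ∀z (Rxy ∧ Rxz → y = z).
(F1): condition met.
(F2): fails — t sees both t and u.
(F3): fails — 0 sees both 0 and 1.
Valid on: (F1).

(F1)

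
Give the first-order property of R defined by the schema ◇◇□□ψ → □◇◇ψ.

This is a Sahlqvist (Geach-type) schema ◇^2□^2ψ → □^1◇^2ψ.
First-order correspondent: ∀x ∀y ∀z ((xR²y ∧ xRz) → ∃w (yR²w ∧ zR²w)).

∀x ∀y ∀z ((xR²y ∧ xRz) → ∃w (yR²w ∧ zR²w))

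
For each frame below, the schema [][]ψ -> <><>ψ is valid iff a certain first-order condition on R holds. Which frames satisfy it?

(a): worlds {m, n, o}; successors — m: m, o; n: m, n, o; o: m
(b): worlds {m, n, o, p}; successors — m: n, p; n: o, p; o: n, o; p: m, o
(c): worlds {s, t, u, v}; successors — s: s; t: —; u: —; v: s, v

(a), (b)

This is the axiom for a generalized confluence (Geach) condition; its first-order frame correspondent is forall x exists w (x R^2 w & x R^2 w).
(a): condition met.
(b): condition met.
(c): fails — at t but no w with tR²w and tR²w.
Valid on: (a), (b).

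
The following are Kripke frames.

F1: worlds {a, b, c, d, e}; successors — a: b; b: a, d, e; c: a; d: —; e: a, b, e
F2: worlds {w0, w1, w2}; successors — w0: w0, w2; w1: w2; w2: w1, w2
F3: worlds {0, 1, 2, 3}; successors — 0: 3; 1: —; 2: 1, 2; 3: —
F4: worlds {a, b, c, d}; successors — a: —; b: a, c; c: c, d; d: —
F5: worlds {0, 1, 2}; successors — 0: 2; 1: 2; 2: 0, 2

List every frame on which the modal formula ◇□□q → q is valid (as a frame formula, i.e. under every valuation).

The schema corresponds to a generalized confluence (Geach) condition: ∀x ∀y (xRy → ∃w (yR²w ∧ x = w)).
F1: fails — bRa but no w with aR²w and b=w.
F2: fails — w0Rw2 but no w with w2R²w and w0=w.
F3: fails — 0R3 but no w with 3R²w and 0=w.
F4: fails — bRa but no w with aR²w and b=w.
F5: fails — 1R2 but no w with 2R²w and 1=w.

none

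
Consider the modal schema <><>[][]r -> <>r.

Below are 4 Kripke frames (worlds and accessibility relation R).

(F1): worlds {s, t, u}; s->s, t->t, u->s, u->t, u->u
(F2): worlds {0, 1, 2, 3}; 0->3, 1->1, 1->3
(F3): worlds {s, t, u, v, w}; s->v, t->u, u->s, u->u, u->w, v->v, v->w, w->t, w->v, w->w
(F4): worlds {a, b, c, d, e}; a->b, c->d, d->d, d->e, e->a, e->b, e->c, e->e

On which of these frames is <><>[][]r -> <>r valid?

Frame correspondent (Sahlqvist): forall x forall y (x R^2 y -> exists w (y R^2 w & xRw)) — i.e. a generalized confluence (Geach) condition.
(F1): ✓.
(F2): fails — 1R²3 but no w with 3R²w and 1Rw.
(F3): fails — tR²s but no w* with sR²w* and tRw*.
(F4): fails — dR²a but no w with aR²w and dRw.

(F1)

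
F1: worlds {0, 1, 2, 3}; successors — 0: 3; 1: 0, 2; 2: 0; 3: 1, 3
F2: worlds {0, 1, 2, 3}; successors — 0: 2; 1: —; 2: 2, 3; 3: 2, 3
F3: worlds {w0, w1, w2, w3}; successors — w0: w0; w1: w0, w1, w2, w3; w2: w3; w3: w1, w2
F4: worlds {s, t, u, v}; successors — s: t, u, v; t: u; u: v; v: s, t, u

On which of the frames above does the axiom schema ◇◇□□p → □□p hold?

Frame correspondent (Sahlqvist): ∀x ∀y ∀z ((xR²y ∧ xR²z) → ∃w (yR²w ∧ z = w)) — i.e. a generalized confluence (Geach) condition.
F1: fails — 0R²1, 0R²1 but no w with 1R²w and 1=w.
F2: condition met.
F3: fails — w1R²w0, w1R²w1 but no w with w0R²w and w1=w.
F4: fails — sR²t, sR²s but no w with tR²w and s=w.

F2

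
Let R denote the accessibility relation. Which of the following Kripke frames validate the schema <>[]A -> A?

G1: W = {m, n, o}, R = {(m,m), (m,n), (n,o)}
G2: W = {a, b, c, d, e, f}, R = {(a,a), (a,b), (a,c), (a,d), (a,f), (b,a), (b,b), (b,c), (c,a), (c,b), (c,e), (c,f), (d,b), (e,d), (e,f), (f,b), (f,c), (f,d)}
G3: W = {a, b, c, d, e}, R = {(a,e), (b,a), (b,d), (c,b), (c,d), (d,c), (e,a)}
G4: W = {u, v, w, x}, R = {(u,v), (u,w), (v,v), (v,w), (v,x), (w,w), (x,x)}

The schema corresponds to symmetry: forall x forall y (Rxy -> Ryx).
G1: fails — Rno but not Ron.
G2: fails — Rfb but not Rbf.
G3: fails — Rba but not Rab.
G4: fails — Ruv but not Rvu.
Valid on no frame.

none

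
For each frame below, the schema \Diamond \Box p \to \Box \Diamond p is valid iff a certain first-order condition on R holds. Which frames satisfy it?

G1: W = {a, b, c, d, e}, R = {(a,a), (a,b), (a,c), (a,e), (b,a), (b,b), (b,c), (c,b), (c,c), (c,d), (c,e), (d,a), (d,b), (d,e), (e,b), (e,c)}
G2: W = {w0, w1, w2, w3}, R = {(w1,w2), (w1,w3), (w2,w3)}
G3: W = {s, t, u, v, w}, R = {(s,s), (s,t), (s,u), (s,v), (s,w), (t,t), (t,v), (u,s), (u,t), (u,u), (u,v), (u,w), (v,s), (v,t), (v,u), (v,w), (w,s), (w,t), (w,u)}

This is the axiom for convergence; its first-order frame correspondent is \forall x \forall y \forall z (Rxy \wedge Rxz \to \exists w (Ryw \wedge Rzw)).
G1: holds.
G2: fails — Rw1w2 and Rw1w3 but w2 and w3 have no common successor.
G3: holds.
Valid on: G1, G3.

G1, G3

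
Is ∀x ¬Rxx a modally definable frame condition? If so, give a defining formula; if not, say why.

No — not modally definable

Modal frame validity is preserved under surjective bounded morphisms.
The 4-cycle (worlds a,b,c,d with a→b→c→d→a) is irreflexive, and the map sending every world to a single reflexive point • is a surjective bounded morphism (forth: every edge maps to (•,•); back: every world has a successor). So any modal formula valid on the 4-cycle is also valid on the reflexive point, which is not irreflexive.
So no modal formula (or set of formulas) defines exactly the irreflexive frames.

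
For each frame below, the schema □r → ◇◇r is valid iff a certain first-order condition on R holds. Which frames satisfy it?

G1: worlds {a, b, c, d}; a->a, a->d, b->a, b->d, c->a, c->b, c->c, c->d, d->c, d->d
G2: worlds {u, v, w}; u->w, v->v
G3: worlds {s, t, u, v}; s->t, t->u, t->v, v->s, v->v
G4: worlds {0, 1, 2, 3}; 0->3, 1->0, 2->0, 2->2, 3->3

G1

The schema corresponds to a generalized confluence (Geach) condition: ∀x ∃w (xRw ∧ xR²w).
G1: satisfies the condition.
G2: fails — at u but no t with uRt and uR²t.
G3: fails — at s but no w with sRw and sR²w.
G4: fails — at 1 but no w with 1Rw and 1R²w.
Valid on: G1.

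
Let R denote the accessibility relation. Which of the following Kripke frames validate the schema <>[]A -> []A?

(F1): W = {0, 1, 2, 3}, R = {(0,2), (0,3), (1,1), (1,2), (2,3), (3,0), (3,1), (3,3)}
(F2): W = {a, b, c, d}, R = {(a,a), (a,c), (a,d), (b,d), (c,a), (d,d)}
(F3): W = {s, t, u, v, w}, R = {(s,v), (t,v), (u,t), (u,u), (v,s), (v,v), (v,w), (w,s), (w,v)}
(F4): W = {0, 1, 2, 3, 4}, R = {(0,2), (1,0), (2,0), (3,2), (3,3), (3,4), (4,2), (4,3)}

none

This is the axiom for the Euclidean property; its first-order frame correspondent is forall x forall y forall z (Rxy & Rxz -> Ryz).
(F1): fails — R02 and R02 but not R22.
(F2): fails — Rac and Rac but not Rcc.
(F3): fails — Rut and Rut but not Rtt.
(F4): fails — R02 and R02 but not R22.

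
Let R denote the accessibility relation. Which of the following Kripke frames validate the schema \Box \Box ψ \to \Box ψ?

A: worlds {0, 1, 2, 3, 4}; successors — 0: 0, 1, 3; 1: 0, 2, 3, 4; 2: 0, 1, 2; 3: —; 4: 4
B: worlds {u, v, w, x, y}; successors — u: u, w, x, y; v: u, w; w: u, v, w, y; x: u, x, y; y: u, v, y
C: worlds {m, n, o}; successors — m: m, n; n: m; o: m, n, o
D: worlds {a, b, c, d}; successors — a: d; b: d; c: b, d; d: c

This is the axiom for density; its first-order frame correspondent is \forall x \forall y (Rxy \to \exists z (Rxz \wedge Rzy)).
A: satisfies the condition.
B: satisfies the condition.
C: satisfies the condition.
D: fails — Rdc but no z with Rdz and Rzc.

A, B, C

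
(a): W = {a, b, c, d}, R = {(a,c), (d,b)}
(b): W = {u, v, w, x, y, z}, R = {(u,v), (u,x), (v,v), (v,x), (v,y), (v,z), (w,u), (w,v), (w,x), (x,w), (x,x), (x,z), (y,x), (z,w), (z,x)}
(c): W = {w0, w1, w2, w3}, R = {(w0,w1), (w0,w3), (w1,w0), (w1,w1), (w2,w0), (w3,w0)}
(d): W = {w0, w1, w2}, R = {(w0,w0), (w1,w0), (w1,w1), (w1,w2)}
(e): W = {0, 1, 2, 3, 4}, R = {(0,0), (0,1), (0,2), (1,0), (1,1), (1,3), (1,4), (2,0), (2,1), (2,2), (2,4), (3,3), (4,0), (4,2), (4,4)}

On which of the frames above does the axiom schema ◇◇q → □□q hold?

Frame correspondent (Sahlqvist): ∀x ∀y ∀z ((xR²y ∧ xR²z) → ∃w (y = w ∧ z = w)) — i.e. a generalized confluence (Geach) condition.
(a): satisfies the condition.
(b): fails — uR²v, uR²w but v ≠ w.
(c): fails — w0R²w0, w0R²w1 but w0 ≠ w1.
(d): fails — w1R²w0, w1R²w1 but w0 ≠ w1.
(e): fails — 0R²0, 0R²1 but 0 ≠ 1.

(a)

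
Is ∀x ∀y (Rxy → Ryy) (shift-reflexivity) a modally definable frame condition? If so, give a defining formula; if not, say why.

The condition is shift-reflexivity. A defining modal formula is □(□p → p).
Suppose □(□p→p) is valid. Take Rxy and set V(p)={w : Ryw}. Then at y, □p holds; since □(□p→p) at x, □p→p at y, so p at y, i.e. Ryy.

Yes, by □(□p → p)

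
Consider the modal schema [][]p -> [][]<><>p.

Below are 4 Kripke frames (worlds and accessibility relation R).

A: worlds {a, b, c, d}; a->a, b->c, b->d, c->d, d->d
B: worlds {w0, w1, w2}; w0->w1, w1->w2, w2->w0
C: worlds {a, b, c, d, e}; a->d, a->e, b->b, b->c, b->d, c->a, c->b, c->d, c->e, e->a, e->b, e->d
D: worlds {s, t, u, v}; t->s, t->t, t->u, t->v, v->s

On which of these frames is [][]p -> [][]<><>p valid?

A

Frame correspondent (Sahlqvist): forall x forall z (x R^2 z -> exists w (x R^2 w & z R^2 w)) — i.e. a generalized confluence (Geach) condition.
A: satisfies the condition.
B: fails — w0R²w2 but no w with w0R²w and w2R²w.
C: fails — aR²d but no w with aR²w and dR²w.
D: fails — tR²s but no w with tR²w and sR²w.
Valid on: A.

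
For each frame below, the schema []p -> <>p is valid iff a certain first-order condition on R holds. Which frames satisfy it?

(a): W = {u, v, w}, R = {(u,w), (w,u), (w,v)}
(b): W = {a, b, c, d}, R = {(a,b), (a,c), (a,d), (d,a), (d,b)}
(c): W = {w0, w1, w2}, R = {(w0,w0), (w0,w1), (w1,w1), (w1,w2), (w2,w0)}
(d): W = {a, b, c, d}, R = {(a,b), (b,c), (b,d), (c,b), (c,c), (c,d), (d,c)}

(c), (d)

This is the axiom for seriality; its first-order frame correspondent is forall x exists y Rxy.
(a): fails — world v has no successor.
(b): fails — world b has no successor.
(c): satisfies the condition.
(d): satisfies the condition.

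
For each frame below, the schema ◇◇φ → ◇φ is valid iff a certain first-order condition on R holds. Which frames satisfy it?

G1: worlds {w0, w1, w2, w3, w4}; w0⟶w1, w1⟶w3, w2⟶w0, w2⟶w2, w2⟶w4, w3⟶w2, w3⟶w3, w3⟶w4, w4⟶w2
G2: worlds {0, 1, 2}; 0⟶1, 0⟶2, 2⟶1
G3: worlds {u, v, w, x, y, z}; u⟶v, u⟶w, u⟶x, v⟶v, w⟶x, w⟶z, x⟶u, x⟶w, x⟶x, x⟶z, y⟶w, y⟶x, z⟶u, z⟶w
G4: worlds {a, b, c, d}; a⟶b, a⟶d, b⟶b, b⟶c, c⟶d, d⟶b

G2

This is the axiom for a generalized confluence (Geach) condition; its first-order frame correspondent is ∀x ∀y (xR²y → ∃w (y = w ∧ xRw)).
G1: fails — w0R²w3 but no w with w3=w and w0Rw.
G2: satisfies the condition.
G3: fails — uR²u but no t with u=t and uRt.
G4: fails — aR²c but no w with c=w and aRw.
Valid on: G2.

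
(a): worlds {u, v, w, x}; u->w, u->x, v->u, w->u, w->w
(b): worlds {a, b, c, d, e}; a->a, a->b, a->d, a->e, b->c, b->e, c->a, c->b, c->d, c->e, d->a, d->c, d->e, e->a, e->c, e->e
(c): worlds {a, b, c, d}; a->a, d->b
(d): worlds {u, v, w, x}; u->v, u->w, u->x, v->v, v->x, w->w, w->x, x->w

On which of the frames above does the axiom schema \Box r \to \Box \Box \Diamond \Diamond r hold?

This is the axiom for a generalized confluence (Geach) condition; its first-order frame correspondent is \forall x \forall z (x R^2 z \to \exists w (xRw \wedge z R^2 w)).
(a): fails — vR²x but no t with vRt and xR²t.
(b): condition met.
(c): condition met.
(d): condition met.

(b), (c), (d)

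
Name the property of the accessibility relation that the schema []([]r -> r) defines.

Suppose □(□r→r) is valid. Take Rxy and set V(r)={w : Ryw}. Then at y, □r holds; since □(□r→r) at x, □r→r at y, so r at y, i.e. Ryy.
Conversely, on a frame with shift-reflexivity the schema holds at every world under every valuation.
Frame condition: forall x forall y (Rxy -> Ryy).

Shift-reflexivity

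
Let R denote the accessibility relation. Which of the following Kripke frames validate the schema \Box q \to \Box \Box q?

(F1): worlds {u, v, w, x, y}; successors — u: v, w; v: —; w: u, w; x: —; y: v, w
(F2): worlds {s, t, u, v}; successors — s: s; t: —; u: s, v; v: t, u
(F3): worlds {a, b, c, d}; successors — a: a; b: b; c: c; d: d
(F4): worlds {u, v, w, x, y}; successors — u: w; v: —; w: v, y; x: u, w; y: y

The schema corresponds to transitivity: \forall x \forall y \forall z (Rxy \wedge Ryz \to Rxz).
(F1): fails — Rwu and Ruv but not Rwv.
(F2): fails — Ruv and Rvt but not Rut.
(F3): holds.
(F4): fails — Rxw and Rwy but not Rxy.

(F3)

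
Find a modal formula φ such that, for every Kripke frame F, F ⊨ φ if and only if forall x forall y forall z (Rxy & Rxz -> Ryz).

◇p → □◇p

A defining formula is ◇p → □◇p (the 5 axiom).
Suppose ◇p→□◇p is valid. Take Rxy, Rxz and set V(p)={y}. Then ◇p at x, so □◇p at x, so ◇p at z, so some w with Rzw has p; w=y, i.e. Rzy. By symmetry of the argument, Ryz.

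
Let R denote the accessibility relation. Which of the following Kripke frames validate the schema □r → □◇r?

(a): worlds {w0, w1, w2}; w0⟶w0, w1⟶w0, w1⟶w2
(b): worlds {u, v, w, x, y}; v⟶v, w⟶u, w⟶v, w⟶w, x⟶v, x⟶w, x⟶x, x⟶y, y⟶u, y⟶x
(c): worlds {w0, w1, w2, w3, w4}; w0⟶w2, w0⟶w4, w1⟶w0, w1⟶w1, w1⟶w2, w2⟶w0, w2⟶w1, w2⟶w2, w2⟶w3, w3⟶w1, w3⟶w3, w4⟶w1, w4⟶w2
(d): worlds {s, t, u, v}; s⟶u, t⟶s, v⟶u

(c)

The schema corresponds to a generalized confluence (Geach) condition: ∀x ∀z (xRz → ∃w (xRw ∧ zRw)).
(a): fails — w1Rw2 but no w with w1Rw and w2Rw.
(b): fails — wRu but no t with wRt and uRt.
(c): holds.
(d): fails — sRu but no w with sRw and uRw.
Valid on: (c).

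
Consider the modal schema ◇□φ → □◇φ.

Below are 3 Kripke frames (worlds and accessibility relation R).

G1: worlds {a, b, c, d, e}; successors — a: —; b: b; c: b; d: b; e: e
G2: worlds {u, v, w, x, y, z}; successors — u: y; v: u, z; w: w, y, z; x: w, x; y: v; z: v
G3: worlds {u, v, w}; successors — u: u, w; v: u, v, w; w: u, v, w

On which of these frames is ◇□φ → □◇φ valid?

The schema corresponds to convergence: ∀x ∀y ∀z (Rxy ∧ Rxz → ∃w (Ryw ∧ Rzw)).
G1: ✓.
G2: fails — Rvz and Rvu but z and u have no common successor.
G3: ✓.
Valid on: G1, G3.

G1, G3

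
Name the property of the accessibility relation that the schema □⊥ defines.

This is the Ver axiom.
It corresponds to emptiness of R: ∀x ∀y ¬Rxy.

emptiness of R: ∀x ∀y ¬Rxy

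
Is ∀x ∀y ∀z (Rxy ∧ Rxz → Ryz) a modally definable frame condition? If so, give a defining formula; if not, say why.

Yes: it is the Euclidean property, defined by the 5 schema ◇q → □◇q.

Yes, by ◇q → □◇q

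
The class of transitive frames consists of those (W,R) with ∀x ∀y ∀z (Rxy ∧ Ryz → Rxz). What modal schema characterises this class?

This is transitivity; the standard corresponding axiom is 4: □r → □□r.
Suppose □r→□□r is valid. Take Rxy, Ryz and set V(r)={w : Rxw}. Then □r at x, so □□r at x, so □r at y, so r at z, i.e. Rxz.

□r → □□r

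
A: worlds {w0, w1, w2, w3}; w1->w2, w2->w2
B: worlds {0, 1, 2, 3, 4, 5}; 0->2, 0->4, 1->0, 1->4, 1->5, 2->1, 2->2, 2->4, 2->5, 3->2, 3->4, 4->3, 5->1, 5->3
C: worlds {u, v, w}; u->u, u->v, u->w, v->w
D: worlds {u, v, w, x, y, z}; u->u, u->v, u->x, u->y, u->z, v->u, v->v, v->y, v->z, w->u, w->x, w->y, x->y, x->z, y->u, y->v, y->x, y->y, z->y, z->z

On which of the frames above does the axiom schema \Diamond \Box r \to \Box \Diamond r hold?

A, D

Frame correspondent (Sahlqvist): \forall x \forall y \forall z (Rxy \wedge Rxz \to \exists w (Ryw \wedge Rzw)) — i.e. convergence.
A: condition met.
B: fails — R02 and R04 but 2 and 4 have no common successor.
C: fails — Ruv and Ruw but v and w have no common successor.
D: condition met.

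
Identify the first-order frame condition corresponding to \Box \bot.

Emptiness of R

□⊥ is valid iff no world has any successor (otherwise □⊥ fails at any world with one).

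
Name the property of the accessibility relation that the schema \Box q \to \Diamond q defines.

This is the D axiom.
It corresponds to seriality: \forall x \exists y Rxy.

seriality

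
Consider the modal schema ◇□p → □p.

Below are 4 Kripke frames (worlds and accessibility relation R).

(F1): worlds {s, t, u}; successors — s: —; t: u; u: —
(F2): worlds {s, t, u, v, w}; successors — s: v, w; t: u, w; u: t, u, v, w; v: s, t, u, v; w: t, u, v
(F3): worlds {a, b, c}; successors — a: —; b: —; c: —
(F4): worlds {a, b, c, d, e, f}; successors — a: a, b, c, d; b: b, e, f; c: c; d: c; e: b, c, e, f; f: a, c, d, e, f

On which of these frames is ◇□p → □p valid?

Frame correspondent (Sahlqvist): ∀x ∀y ∀z (Rxy ∧ Rxz → Ryz) — i.e. the Euclidean property.
(F1): fails — Rtu and Rtu but not Ruu.
(F2): fails — Rsv and Rsw but not Rvw.
(F3): condition met.
(F4): fails — Rab and Raa but not Rba.

(F3)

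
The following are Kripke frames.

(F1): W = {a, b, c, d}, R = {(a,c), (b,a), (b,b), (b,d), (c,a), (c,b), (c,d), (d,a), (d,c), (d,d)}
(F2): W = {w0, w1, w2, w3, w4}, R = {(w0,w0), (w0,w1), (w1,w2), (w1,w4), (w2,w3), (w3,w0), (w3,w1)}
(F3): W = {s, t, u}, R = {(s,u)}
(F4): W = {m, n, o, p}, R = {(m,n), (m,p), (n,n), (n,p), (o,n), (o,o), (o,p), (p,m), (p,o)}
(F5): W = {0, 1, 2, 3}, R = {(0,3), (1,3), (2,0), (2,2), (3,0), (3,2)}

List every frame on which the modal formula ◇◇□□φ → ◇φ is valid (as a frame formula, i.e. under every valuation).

(F3), (F4)

The schema corresponds to a generalized confluence (Geach) condition: ∀x ∀y (xR²y → ∃w (yR²w ∧ xRw)).
(F1): fails — aR²a but no w with aR²w and aRw.
(F2): fails — w0R²w1 but no w with w1R²w and w0Rw.
(F3): condition met.
(F4): condition met.
(F5): fails — 0R²0 but no w with 0R²w and 0Rw.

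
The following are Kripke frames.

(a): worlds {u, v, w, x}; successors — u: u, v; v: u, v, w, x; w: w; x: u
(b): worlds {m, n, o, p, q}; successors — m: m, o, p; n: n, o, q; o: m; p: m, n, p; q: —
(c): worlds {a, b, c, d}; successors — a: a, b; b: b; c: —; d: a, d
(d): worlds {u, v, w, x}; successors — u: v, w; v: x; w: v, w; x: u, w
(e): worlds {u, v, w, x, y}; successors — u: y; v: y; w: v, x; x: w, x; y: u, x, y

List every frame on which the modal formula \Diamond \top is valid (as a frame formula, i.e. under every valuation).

(a), (d), (e)

The schema corresponds to seriality: \forall x \exists y Rxy.
(a): holds.
(b): fails — world q has no successor.
(c): fails — world c has no successor.
(d): holds.
(e): holds.
Valid on: (a), (d), (e).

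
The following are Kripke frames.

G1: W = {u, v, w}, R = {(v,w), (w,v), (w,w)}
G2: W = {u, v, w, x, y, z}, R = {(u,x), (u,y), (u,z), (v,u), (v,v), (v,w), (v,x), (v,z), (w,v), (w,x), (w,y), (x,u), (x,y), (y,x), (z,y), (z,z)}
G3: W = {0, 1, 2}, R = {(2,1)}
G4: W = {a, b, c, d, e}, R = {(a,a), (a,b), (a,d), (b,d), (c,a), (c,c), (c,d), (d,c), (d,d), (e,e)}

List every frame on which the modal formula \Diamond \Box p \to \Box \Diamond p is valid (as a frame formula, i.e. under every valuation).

G1, G4

Frame correspondent (Sahlqvist): \forall x \forall y \forall z (Rxy \wedge Rxz \to \exists w (Ryw \wedge Rzw)) — i.e. convergence.
G1: holds.
G2: fails — Ruz and Ruy but z and y have no common successor.
G3: fails — R21 and R21 but 1 and 1 have no common successor.
G4: holds.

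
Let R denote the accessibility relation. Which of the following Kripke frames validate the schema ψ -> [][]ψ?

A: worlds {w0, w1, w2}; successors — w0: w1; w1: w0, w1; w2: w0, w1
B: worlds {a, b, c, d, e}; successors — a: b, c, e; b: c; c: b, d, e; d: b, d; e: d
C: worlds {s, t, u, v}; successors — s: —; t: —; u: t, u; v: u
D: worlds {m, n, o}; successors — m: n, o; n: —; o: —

D

The schema corresponds to a generalized confluence (Geach) condition: forall x forall z (x R^2 z -> exists w (x = w & z = w)).
A: fails — w0R²w1 but w0 ≠ w1.
B: fails — aR²b but a ≠ b.
C: fails — uR²t but u ≠ t.
D: holds.
Valid on: D.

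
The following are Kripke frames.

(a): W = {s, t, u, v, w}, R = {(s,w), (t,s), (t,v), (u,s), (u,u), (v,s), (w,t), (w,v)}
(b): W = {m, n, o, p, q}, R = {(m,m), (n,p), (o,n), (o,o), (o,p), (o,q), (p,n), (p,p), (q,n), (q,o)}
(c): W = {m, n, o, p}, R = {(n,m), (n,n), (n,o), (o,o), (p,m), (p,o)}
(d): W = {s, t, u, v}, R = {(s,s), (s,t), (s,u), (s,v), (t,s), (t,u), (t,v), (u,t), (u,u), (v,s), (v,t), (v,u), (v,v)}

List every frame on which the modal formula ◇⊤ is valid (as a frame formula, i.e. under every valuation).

The schema corresponds to seriality: ∀x ∃y Rxy.
(a): condition met.
(b): condition met.
(c): fails — world m has no successor.
(d): condition met.

(a), (b), (d)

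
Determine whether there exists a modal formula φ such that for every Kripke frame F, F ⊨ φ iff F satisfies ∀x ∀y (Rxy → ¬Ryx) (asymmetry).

No — not modally definable

Modal frame validity is preserved under surjective bounded morphisms.
The 4-cycle (worlds a,b,c,d with a→b→c→d→a) is asymmetric. Mapping every world to a single reflexive point • is a surjective bounded morphism, and the reflexive point is not asymmetric (R•• but asymmetry requires ¬R••).
So the class is not modally definable.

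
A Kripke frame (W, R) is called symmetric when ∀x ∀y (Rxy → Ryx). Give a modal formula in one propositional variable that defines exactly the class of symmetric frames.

A defining formula is s → □◇s (the B axiom).
Suppose s→□◇s is valid. Take Rxy and set V(s)={x}. Then s at x, so □◇s at x, so ◇s at y, so some z with Ryz has s; z=x, i.e. Ryx.

s → □◇s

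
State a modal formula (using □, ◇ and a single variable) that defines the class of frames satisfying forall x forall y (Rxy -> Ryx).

A defining formula is s → □◇s (the B axiom).

s → □◇s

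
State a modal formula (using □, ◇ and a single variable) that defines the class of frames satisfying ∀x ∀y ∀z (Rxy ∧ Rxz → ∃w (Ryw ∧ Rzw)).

◇□p → □◇p

This is convergence; the standard corresponding axiom is .2: ◇□p → □◇p.
Suppose ◇□p→□◇p is valid. Take Rxy, Rxz and set V(p)={w : Ryw}. Then □p at y so ◇□p at x, so □◇p at x, so ◇p at z, giving w with Rzw and Ryw.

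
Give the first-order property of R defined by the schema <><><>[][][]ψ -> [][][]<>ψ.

forall x forall y forall z ((x R^3 y & x R^3 z) -> exists w (y R^3 w & zRw))

This is a Sahlqvist (Geach-type) schema ◇^3□^3ψ → □^3◇^1ψ.
First-order correspondent: forall x forall y forall z ((x R^3 y & x R^3 z) -> exists w (y R^3 w & zRw)).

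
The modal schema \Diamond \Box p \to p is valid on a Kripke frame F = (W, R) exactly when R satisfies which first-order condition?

symmetry

Replacing p by ¬p and contraposing gives the equivalent schema p → □◇p.
Suppose p→□◇p is valid. Take Rxy and set V(p)={x}. Then p at x, so □◇p at x, so ◇p at y, so some z with Ryz has p; z=x, i.e. Ryx.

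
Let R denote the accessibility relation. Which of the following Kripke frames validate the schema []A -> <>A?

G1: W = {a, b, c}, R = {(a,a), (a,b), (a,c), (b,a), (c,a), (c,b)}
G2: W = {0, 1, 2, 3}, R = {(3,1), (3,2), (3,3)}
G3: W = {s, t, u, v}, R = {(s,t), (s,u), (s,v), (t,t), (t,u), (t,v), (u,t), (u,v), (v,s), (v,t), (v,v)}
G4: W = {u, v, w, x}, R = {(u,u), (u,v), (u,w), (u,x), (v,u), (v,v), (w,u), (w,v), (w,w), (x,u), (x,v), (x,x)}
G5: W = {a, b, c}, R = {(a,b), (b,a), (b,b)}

G1, G3, G4

This is the axiom for seriality; its first-order frame correspondent is forall x exists y Rxy.
G1: holds.
G2: fails — world 0 has no successor.
G3: holds.
G4: holds.
G5: fails — world c has no successor.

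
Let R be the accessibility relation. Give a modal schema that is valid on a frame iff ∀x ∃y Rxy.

This is seriality; the standard corresponding axiom is D: □q → ◇q.
Suppose □q→◇q is valid. At any x set V(q)=W. Then □q at x, so ◇q at x, so x has a successor.

□q → ◇q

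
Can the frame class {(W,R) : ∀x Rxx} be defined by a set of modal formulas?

This is a Sahlqvist condition; the T axiom □p → p defines it.

Definable; □p → p defines it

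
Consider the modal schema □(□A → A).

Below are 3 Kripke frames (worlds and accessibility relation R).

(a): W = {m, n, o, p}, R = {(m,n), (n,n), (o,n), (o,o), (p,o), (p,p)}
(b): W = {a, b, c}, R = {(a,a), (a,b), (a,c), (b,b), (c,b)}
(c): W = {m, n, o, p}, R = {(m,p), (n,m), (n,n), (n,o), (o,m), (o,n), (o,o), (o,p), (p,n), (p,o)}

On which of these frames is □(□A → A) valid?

The schema corresponds to shift-reflexivity: ∀x ∀y (Rxy → Ryy).
(a): satisfies the condition.
(b): fails — Rac but not Rcc.
(c): fails — Rom but not Rmm.

(a)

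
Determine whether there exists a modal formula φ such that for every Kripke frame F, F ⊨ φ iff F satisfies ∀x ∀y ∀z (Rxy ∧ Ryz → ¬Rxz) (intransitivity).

If a class were modally definable it would be closed under surjective bounded morphisms (Goldblatt–Thomason).
The 5-cycle (worlds s,t,u,v,w with s→t→u→v→w→s) is intransitive. Mapping every world to a single reflexive point • is a surjective bounded morphism; the reflexive point is not intransitive (R••∧R•• but R••).
So no modal formula (or set of formulas) defines exactly the intransitive frames.

No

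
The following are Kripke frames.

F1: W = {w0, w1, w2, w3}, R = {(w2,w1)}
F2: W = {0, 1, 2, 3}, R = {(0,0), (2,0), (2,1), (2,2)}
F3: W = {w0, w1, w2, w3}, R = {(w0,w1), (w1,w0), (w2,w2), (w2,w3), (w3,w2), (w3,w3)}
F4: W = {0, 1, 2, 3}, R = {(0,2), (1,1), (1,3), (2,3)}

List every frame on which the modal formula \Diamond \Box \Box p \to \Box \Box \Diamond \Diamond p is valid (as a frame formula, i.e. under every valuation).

Frame correspondent (Sahlqvist): \forall x \forall y \forall z ((xRy \wedge x R^2 z) \to \exists w (y R^2 w \wedge z R^2 w)) — i.e. a generalized confluence (Geach) condition.
F1: ✓.
F2: fails — 2R0, 2R²1 but no w with 0R²w and 1R²w.
F3: fails — w0Rw1, w0R²w0 but no w with w1R²w and w0R²w.
F4: fails — 0R2, 0R²3 but no w with 2R²w and 3R²w.
Valid on: F1.

F1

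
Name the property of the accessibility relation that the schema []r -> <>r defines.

This is the D axiom.
Its frame correspondent is seriality — forall x exists y Rxy.

seriality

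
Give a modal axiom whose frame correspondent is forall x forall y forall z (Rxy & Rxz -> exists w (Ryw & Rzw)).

The condition is convergence. The .2 schema ◇□p → □◇p defines it.
Suppose ◇□p→□◇p is valid. Take Rxy, Rxz and set V(p)={w : Ryw}. Then □p at y so ◇□p at x, so □◇p at x, so ◇p at z, giving w with Rzw and Ryw.

◇□p → □◇p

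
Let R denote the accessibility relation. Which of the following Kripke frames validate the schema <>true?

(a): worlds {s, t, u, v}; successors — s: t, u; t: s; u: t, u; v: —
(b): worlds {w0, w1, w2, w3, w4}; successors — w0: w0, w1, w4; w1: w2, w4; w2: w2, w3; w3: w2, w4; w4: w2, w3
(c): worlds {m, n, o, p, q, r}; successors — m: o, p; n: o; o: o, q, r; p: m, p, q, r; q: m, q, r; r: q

The schema corresponds to seriality: forall x exists y Rxy.
(a): fails — world v has no successor.
(b): ✓.
(c): ✓.
Valid on: (b), (c).

(b), (c)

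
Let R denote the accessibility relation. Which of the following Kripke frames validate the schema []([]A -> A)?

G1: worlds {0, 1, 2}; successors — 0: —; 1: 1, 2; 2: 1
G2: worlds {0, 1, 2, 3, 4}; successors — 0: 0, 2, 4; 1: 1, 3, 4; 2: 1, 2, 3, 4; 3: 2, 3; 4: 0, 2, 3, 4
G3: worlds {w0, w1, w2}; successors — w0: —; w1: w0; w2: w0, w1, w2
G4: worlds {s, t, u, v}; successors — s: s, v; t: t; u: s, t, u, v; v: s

G2

The schema corresponds to shift-reflexivity: forall x forall y (Rxy -> Ryy).
G1: fails — R12 but not R22.
G2: condition met.
G3: fails — Rw1w0 but not Rw0w0.
G4: fails — Ruv but not Rvv.
Valid on: G2.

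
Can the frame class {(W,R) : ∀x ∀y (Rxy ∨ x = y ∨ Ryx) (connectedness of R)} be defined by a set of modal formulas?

No

Any modally definable frame class is closed under disjoint unions.
Take 2 disjoint single-world reflexive frames: each is trivially connected, but their disjoint union has 2 worlds with no edge between distinct components, so it is not connected.
Hence connectedness of R is not modally definable.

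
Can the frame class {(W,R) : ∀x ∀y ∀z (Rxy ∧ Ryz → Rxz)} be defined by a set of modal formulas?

The condition is transitivity. A defining modal formula is □r → □□r.
Suppose □r→□□r is valid. Take Rxy, Ryz and set V(r)={w : Rxw}. Then □r at x, so □□r at x, so □r at y, so r at z, i.e. Rxz.

Yes — defined by □r → □□r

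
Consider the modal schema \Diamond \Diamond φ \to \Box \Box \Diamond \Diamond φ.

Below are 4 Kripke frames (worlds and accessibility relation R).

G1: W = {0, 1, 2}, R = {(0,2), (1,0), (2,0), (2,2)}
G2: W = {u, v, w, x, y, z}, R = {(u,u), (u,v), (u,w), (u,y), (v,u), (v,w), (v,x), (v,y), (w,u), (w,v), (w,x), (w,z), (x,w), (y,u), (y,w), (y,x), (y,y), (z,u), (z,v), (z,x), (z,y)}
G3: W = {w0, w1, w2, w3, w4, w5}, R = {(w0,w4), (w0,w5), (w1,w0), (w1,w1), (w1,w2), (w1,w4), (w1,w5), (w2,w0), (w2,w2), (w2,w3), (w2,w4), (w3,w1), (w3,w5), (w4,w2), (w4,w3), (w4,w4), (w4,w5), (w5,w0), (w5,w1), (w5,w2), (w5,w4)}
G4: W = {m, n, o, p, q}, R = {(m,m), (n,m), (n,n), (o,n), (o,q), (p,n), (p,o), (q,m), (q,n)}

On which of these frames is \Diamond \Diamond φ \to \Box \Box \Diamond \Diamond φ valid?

G1

Frame correspondent (Sahlqvist): \forall x \forall y \forall z ((x R^2 y \wedge x R^2 z) \to \exists w (y = w \wedge z R^2 w)) — i.e. a generalized confluence (Geach) condition.
G1: ✓.
G2: fails — uR²w, uR²x but no t with w=t and xR²t.
G3: fails — w0R²w3, w0R²w3 but no w with w3=w and w3R²w.
G4: fails — nR²n, nR²m but no w with n=w and mR²w.
Valid on: G1.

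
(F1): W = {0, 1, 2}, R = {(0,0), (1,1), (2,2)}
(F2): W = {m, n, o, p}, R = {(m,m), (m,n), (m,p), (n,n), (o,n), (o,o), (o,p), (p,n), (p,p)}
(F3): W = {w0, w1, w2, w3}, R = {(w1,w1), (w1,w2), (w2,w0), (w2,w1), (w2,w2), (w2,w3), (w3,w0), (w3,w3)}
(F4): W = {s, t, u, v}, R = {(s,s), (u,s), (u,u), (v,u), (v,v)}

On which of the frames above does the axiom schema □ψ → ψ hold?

(F1), (F2)

The schema corresponds to reflexivity: ∀x Rxx.
(F1): condition met.
(F2): condition met.
(F3): fails — world w0 does not see itself.
(F4): fails — world t does not see itself.
Valid on: (F1), (F2).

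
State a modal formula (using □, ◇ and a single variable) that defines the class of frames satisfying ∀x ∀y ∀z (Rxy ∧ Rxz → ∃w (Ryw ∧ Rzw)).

◇□r → □◇r

A defining formula is ◇□r → □◇r (the .2 axiom).
Suppose ◇□r→□◇r is valid. Take Rxy, Rxz and set V(r)={w : Ryw}. Then □r at y so ◇□r at x, so □◇r at x, so ◇r at z, giving w with Rzw and Ryw.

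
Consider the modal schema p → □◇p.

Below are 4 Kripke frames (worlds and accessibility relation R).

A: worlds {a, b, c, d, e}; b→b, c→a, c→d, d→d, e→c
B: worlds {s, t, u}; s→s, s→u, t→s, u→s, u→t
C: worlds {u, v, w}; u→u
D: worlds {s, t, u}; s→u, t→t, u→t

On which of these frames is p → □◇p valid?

C

Frame correspondent (Sahlqvist): ∀x ∀y (Rxy → Ryx) — i.e. symmetry.
A: fails — Rcd but not Rdc.
B: fails — Rut but not Rtu.
C: condition met.
D: fails — Rsu but not Rus.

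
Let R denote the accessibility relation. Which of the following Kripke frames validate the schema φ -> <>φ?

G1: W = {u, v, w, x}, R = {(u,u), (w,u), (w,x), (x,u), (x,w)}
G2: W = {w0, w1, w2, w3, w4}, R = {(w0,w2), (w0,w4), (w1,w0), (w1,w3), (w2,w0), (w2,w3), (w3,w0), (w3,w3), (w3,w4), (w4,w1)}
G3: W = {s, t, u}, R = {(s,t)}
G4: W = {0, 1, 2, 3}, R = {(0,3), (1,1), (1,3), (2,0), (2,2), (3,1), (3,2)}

The schema corresponds to a generalized confluence (Geach) condition: forall x exists w (x = w & xRw).
G1: fails — at v but no t with v=t and vRt.
G2: fails — at w0 but no w with w0=w and w0Rw.
G3: fails — at s but no w with s=w and sRw.
G4: fails — at 0 but no w with 0=w and 0Rw.

none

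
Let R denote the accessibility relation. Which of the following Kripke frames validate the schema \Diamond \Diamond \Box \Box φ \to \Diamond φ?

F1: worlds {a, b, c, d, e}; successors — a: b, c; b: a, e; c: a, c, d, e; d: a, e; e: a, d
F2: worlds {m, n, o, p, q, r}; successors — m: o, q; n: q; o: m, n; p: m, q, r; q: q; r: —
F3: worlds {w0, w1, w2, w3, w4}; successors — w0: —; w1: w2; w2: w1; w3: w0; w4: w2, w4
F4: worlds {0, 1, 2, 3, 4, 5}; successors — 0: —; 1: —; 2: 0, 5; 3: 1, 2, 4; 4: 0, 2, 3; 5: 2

F1

Frame correspondent (Sahlqvist): \forall x \forall y (x R^2 y \to \exists w (y R^2 w \wedge xRw)) — i.e. a generalized confluence (Geach) condition.
F1: satisfies the condition.
F2: fails — oR²o but no w with oR²w and oRw.
F3: fails — w1R²w1 but no w with w1R²w and w1Rw.
F4: fails — 2R²2 but no w with 2R²w and 2Rw.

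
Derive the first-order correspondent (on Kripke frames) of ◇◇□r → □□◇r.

This is a Sahlqvist (Geach-type) schema ◇^2□^1r → □^2◇^1r.
Minimal-valuation argument: fix x; take any y with xR^2y and any z with xR^2z. Set V(r) to the set of worlds R-reachable from y in exactly 1 step. Then □^1r holds at y, so the antecedent holds at x; validity forces ◇^1r at z, giving a w with zR^1w and yR^1w.
First-order correspondent: ∀x ∀y ∀z ((xR²y ∧ xR²z) → ∃w (yRw ∧ zRw)).

∀x ∀y ∀z ((xR²y ∧ xR²z) → ∃w (yRw ∧ zRw))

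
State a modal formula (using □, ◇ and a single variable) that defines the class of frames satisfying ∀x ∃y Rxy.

The condition is seriality. The D schema □ψ → ◇ψ defines it.
Suppose □ψ→◇ψ is valid. At any x set V(ψ)=W. Then □ψ at x, so ◇ψ at x, so x has a successor.

□ψ → ◇ψ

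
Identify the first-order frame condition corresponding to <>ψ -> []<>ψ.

the Euclidean property: forall x forall y forall z (Rxy & Rxz -> Ryz)

Suppose ◇ψ→□◇ψ is valid. Take Rxy, Rxz and set V(ψ)={y}. Then ◇ψ at x, so □◇ψ at x, so ◇ψ at z, so some w with Rzw has ψ; w=y, i.e. Rzy. By symmetry of the argument, Ryz.
Conversely, on a frame with the Euclidean property the schema holds at every world under every valuation.
Frame condition: forall x forall y forall z (Rxy & Rxz -> Ryz).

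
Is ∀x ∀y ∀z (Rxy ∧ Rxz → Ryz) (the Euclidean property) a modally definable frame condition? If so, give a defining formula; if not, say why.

The condition is the Euclidean property. A defining modal formula is ◇q → □◇q.
Suppose ◇q→□◇q is valid. Take Rxy, Rxz and set V(q)={y}. Then ◇q at x, so □◇q at x, so ◇q at z, so some w with Rzw has q; w=y, i.e. Rzy. By symmetry of the argument, Ryz.

Yes — defined by ◇q → □◇q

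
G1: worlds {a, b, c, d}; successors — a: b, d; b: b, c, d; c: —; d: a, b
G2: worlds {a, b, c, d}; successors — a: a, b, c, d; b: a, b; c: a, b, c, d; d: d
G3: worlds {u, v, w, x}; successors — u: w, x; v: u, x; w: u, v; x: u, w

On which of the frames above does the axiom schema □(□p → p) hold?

Frame correspondent (Sahlqvist): ∀x ∀y (Rxy → Ryy) — i.e. shift-reflexivity.
G1: fails — Rbc but not Rcc.
G2: satisfies the condition.
G3: fails — Rxw but not Rww.
Valid on: G2.

G2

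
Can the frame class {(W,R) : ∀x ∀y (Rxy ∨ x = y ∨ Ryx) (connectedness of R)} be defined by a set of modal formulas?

Any modally definable frame class is closed under disjoint unions.
Take 2 disjoint single-world reflexive frames: each is trivially connected, but their disjoint union has 2 worlds with no edge between distinct components, so it is not connected.
So the class is not modally definable.

Not definable by any modal formula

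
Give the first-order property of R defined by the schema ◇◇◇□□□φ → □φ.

∀x ∀y ∀z ((xR³y ∧ xRz) → ∃w (yR³w ∧ z = w))

This is a Sahlqvist (Geach-type) schema ◇^3□^3φ → □^1◇^0φ.
First-order correspondent: ∀x ∀y ∀z ((xR³y ∧ xRz) → ∃w (yR³w ∧ z = w)).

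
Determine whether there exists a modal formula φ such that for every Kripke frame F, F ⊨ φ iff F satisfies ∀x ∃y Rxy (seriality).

Yes, by □p → ◇p

This is a Sahlqvist condition; the D axiom □p → ◇p defines it.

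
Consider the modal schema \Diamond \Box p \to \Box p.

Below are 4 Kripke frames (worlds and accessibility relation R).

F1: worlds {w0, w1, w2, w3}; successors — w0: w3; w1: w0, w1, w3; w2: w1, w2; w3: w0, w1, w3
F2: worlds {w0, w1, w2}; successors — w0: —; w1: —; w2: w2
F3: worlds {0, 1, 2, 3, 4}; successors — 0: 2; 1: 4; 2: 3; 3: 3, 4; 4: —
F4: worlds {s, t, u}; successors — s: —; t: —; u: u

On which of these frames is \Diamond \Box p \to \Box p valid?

F2, F4

This is the axiom for the Euclidean property; its first-order frame correspondent is \forall x \forall y \forall z (Rxy \wedge Rxz \to Ryz).
F1: fails — Rw1w0 and Rw1w1 but not Rw0w1.
F2: ✓.
F3: fails — R02 and R02 but not R22.
F4: ✓.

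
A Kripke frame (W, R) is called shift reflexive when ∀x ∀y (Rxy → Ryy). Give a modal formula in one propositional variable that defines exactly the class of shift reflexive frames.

□(□ψ → ψ)

The condition is shift-reflexivity. The T□ schema □(□ψ → ψ) defines it.
Suppose □(□ψ→ψ) is valid. Take Rxy and set V(ψ)={w : Ryw}. Then at y, □ψ holds; since □(□ψ→ψ) at x, □ψ→ψ at y, so ψ at y, i.e. Ryy.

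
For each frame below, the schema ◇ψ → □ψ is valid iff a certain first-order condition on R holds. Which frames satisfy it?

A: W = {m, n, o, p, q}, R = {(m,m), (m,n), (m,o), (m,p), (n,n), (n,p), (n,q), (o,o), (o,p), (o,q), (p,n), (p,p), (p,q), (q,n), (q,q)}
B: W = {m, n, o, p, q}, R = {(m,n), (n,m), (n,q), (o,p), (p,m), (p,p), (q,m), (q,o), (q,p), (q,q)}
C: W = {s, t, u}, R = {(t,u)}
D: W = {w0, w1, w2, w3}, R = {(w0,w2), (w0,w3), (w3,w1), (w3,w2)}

C

This is the axiom for partial functionality; its first-order frame correspondent is ∀x ∀y ∀z (Rxy ∧ Rxz → y = z).
A: fails — m sees both m and n.
B: fails — n sees both m and q.
C: satisfies the condition.
D: fails — w0 sees both w2 and w3.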